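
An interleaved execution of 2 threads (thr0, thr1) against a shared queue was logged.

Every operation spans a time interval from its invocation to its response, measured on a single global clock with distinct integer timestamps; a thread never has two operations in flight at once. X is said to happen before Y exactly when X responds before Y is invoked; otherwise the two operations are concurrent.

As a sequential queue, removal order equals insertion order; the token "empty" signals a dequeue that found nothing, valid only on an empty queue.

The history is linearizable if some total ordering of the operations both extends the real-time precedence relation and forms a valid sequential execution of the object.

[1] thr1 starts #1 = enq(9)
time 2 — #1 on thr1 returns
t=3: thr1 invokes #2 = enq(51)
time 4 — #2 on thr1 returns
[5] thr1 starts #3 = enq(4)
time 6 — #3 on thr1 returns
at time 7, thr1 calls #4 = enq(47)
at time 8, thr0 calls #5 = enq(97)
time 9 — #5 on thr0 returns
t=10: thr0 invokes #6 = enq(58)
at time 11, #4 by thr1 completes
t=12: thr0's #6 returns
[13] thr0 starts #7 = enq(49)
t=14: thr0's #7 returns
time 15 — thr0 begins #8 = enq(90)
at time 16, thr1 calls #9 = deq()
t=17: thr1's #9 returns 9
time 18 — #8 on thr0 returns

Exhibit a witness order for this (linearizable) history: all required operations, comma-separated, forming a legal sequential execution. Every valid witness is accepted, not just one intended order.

#1, #2, #3, #4, #5, #6, #7, #8, #9

1. #1 enq(9), leaving queue <9>
2. #2 enq(51), leaving queue <9,51>
3. #3 enq(4), leaving queue <9,51,4>
4. #4 enq(47), leaving queue <9,51,4,47>
5. #5 enq(97), leaving queue <9,51,4,47,97>
6. #6 enq(58), leaving queue <9,51,4,47,97,58>
7. #7 enq(49), leaving queue <9,51,4,47,97,58,49>
8. #8 enq(90), leaving queue <9,51,4,47,97,58,49,90>
9. #9 deq() → 9, leaving queue <51,4,47,97,58,49,90>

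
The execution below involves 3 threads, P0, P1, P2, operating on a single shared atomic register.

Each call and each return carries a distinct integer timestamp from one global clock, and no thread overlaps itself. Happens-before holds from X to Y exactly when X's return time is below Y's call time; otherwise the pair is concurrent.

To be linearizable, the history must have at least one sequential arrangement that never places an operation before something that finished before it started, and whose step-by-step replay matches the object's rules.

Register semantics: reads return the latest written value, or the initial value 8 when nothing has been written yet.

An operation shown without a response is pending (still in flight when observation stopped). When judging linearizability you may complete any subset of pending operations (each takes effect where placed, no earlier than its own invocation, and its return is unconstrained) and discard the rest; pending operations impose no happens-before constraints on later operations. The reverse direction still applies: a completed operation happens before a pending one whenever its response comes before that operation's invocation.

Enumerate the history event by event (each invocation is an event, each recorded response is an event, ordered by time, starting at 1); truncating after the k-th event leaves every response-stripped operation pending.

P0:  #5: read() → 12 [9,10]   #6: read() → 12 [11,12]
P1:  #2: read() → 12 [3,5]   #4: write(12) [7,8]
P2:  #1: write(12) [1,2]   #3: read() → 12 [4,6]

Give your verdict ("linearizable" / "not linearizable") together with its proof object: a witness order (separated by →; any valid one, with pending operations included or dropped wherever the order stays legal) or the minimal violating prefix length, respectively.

linearizable — witness: #1 → #2 → #3 → #4 → #5 → #6

after step 1 (#1 write(12)): value 12
after step 2 (#2 read() → 12): value 12
after step 3 (#3 read() → 12): value 12
after step 4 (#4 write(12)): value 12
after step 5 (#5 read() → 12): value 12
after step 6 (#6 read() → 12): value 12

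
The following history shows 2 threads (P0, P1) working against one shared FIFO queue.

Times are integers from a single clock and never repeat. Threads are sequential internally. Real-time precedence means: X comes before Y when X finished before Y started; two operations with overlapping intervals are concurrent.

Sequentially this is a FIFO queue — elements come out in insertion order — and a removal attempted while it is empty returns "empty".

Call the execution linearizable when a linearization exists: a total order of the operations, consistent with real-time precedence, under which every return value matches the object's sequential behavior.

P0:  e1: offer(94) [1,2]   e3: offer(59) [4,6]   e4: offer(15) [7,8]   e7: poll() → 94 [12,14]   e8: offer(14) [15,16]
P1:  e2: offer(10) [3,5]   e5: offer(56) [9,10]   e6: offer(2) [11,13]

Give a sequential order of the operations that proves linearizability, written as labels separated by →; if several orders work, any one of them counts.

1. e1 offer(94), leaving queue <94>
2. e2 offer(10), leaving queue <94,10>
3. e3 offer(59), leaving queue <94,10,59>
4. e4 offer(15), leaving queue <94,10,59,15>
5. e5 offer(56), leaving queue <94,10,59,15,56>
6. e6 offer(2), leaving queue <94,10,59,15,56,2>
7. e7 poll() → 94, leaving queue <10,59,15,56,2>
8. e8 offer(14), leaving queue <10,59,15,56,2,14>

e1 → e2 → e3 → e4 → e5 → e6 → e7 → e8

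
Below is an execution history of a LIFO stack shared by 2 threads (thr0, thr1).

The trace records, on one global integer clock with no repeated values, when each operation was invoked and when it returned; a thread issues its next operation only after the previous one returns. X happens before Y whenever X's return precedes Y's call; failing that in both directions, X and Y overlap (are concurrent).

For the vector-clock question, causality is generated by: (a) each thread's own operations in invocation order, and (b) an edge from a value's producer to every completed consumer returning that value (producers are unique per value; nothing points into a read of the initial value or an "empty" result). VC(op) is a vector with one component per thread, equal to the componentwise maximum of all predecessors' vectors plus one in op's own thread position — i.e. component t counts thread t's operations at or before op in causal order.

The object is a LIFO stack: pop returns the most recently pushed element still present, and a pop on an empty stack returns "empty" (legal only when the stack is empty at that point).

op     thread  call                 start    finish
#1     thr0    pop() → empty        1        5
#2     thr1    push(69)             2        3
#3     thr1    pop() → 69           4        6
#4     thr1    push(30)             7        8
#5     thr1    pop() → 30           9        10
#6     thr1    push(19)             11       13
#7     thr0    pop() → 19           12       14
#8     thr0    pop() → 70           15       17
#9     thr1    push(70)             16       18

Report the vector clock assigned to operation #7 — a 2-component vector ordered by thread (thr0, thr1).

invoked at 2, #2 has no predecessors; its own thr1 bump gives (0, 1)
invoked at 1, #1 has no predecessors; its own thr0 bump gives (1, 0)
#3 (invocation 4): componentwise max over VC(#2)=(0, 1), +1 at thr1, giving (0, 2)
#4 (invocation 7): componentwise max over VC(#3)=(0, 2), +1 at thr1, giving (0, 3)
#5 (invocation 9): componentwise max over VC(#4)=(0, 3), +1 at thr1, giving (0, 4)
#6 (invocation 11): componentwise max over VC(#5)=(0, 4), +1 at thr1, giving (0, 5)
#9 (invocation 16): componentwise max over VC(#6)=(0, 5), +1 at thr1, giving (0, 6)
#7 (invocation 12): componentwise max over VC(#1)=(1, 0), VC(#6)=(0, 5), +1 at thr0, giving (2, 5)
#8 (invocation 15): componentwise max over VC(#7)=(2, 5), VC(#9)=(0, 6), +1 at thr0, giving (3, 6)
target: VC(#7) = (2, 5)

(2, 5)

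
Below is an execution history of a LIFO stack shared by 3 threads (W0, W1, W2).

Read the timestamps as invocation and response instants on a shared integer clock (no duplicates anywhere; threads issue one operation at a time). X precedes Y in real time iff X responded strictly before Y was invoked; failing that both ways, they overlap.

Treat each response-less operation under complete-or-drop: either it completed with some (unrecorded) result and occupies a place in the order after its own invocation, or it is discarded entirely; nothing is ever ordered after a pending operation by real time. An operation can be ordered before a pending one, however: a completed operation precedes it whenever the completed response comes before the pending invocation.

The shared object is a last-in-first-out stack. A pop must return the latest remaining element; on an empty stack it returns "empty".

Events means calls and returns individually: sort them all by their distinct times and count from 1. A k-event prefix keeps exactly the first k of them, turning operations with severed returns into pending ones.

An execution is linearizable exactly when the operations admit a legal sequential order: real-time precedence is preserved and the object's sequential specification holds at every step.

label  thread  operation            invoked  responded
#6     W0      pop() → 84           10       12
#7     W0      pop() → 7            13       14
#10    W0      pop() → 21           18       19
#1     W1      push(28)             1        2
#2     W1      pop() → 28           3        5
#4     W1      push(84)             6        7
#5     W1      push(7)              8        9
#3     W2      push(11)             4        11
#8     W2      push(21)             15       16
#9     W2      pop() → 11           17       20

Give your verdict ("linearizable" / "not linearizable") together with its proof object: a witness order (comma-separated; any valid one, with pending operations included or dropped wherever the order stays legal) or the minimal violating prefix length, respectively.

cut after 11 events: linearizable; cut after 12 events (#6 responds, time 12): not linearizable
all 5 real-time-respecting orders fail — 6 completed LIFO stack operations, no legal replay
for example #1, #2, #3, #4, #5, #6 fails at step 6: #6 pop() → 84 is not legal there
for example #1, #2, #4, #3, #5, #6 fails at step 6: #6 pop() → 84 is not legal there

not linearizable — minimal violating prefix: 12 events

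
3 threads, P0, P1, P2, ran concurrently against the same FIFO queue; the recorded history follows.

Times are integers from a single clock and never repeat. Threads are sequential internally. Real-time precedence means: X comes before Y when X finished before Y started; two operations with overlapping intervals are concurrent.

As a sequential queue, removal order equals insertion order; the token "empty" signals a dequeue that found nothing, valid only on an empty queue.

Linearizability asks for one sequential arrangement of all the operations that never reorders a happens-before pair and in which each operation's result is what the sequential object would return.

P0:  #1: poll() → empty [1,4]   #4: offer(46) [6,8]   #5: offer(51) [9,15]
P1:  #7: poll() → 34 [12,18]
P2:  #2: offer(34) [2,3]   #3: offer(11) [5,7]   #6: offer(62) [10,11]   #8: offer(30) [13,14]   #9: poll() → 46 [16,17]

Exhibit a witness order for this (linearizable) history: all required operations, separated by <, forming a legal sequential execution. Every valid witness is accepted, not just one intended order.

after step 1 (#1 poll() → empty): queue <>
after step 2 (#2 offer(34)): queue <34>
after step 3 (#4 offer(46)): queue <34,46>
after step 4 (#3 offer(11)): queue <34,46,11>
after step 5 (#5 offer(51)): queue <34,46,11,51>
after step 6 (#6 offer(62)): queue <34,46,11,51,62>
after step 7 (#7 poll() → 34): queue <46,11,51,62>
after step 8 (#8 offer(30)): queue <46,11,51,62,30>
after step 9 (#9 poll() → 46): queue <11,51,62,30>

#1 < #2 < #4 < #3 < #5 < #6 < #7 < #8 < #9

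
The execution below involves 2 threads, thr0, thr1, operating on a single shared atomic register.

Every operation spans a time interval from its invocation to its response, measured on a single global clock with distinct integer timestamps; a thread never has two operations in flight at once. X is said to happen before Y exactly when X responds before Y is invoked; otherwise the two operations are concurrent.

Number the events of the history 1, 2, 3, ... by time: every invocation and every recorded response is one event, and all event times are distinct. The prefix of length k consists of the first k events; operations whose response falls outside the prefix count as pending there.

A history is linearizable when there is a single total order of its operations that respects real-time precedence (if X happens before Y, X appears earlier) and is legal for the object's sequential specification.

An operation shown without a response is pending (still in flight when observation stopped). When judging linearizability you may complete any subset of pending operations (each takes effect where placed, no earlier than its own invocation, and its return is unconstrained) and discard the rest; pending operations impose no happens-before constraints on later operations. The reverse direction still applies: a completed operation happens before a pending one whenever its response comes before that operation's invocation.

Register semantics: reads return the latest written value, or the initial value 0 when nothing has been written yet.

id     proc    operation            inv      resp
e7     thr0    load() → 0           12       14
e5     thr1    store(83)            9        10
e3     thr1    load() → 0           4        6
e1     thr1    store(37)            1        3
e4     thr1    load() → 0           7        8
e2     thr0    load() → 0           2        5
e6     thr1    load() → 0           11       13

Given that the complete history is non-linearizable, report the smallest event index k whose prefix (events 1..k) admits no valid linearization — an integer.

events 1..5 are linearizable; a witness order is e2, e1:
after step 1 (e2 load() → 0): value 0
after step 2 (e1 store(37)): value 37
at event 6 (e3's time-6 response) nothing linearizes any more
one such order, e1, e2, e3, breaks at step 2 where e2 load() → 0 is illegal
one such order, e1, e3, e2, breaks at step 2 where e3 load() → 0 is illegal

6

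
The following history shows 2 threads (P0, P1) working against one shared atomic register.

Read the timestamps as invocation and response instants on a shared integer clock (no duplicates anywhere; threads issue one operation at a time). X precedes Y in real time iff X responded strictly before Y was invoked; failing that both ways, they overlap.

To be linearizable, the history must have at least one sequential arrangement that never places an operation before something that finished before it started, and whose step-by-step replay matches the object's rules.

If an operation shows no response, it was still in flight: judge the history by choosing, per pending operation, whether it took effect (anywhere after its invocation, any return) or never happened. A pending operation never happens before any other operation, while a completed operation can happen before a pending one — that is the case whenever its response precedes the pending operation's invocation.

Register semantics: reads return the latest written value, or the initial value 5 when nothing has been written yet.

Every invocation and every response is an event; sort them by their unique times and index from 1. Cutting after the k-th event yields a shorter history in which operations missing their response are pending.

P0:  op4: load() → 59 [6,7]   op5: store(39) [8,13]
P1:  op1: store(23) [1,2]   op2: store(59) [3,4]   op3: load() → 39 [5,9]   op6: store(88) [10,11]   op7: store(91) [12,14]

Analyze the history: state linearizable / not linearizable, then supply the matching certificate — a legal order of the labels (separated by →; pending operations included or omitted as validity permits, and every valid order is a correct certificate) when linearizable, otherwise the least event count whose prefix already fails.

linearizable — witness: op1 → op2 → op4 → op5 → op3 → op6 → op7

1. op1 store(23), leaving value 23
2. op2 store(59), leaving value 59
3. op4 load() → 59, leaving value 59
4. op5 store(39), leaving value 39
5. op3 load() → 39, leaving value 39
6. op6 store(88), leaving value 88
7. op7 store(91), leaving value 91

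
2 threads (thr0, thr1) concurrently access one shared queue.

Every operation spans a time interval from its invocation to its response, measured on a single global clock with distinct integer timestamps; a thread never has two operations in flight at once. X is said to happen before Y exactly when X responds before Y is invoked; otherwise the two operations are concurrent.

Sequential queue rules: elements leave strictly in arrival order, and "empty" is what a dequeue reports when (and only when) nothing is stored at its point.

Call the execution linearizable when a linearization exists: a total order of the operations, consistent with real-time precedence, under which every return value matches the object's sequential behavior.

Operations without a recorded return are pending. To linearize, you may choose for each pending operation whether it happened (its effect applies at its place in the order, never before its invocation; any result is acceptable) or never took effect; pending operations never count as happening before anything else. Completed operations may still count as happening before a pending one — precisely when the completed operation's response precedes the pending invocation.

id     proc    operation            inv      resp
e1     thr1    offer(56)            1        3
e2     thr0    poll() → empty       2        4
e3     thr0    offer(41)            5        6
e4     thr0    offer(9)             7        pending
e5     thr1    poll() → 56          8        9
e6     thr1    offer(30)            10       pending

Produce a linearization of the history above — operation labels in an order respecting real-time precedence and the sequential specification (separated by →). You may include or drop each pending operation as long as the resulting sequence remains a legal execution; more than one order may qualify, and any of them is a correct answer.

e2 → e1 → e3 → e4 → e5

after step 1 (e2 poll() → empty): queue <>
after step 2 (e1 offer(56)): queue <56>
after step 3 (e3 offer(41)): queue <56,41>
after step 4 (e4 offer(9) (pending, included)): queue <56,41,9>
after step 5 (e5 poll() → 56): queue <41,9>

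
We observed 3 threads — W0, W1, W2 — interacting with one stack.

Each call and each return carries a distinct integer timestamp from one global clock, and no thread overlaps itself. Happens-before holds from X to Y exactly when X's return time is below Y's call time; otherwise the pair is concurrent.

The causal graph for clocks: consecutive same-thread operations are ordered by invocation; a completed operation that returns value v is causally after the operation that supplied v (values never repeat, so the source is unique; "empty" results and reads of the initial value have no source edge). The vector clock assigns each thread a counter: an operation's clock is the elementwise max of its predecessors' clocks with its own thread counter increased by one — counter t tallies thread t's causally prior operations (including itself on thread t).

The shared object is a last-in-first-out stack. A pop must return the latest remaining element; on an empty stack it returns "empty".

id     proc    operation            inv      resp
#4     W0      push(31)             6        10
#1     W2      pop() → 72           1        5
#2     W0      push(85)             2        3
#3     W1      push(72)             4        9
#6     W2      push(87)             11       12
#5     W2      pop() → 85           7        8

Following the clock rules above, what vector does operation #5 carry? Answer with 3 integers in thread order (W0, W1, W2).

(1, 1, 2)

#3 (invocation 4): nothing precedes it; W1's component alone gives (0, 1, 0)
#2 (invocation 2): nothing precedes it; W0's component alone gives (1, 0, 0)
invoked at 1, #1 merges VC(#3)=(0, 1, 0) and bumps W2's slot → (0, 1, 1)
invoked at 6, #4 merges VC(#2)=(1, 0, 0) and bumps W0's slot → (2, 0, 0)
invoked at 7, #5 merges VC(#1)=(0, 1, 1), VC(#2)=(1, 0, 0) and bumps W2's slot → (1, 1, 2)
invoked at 11, #6 merges VC(#5)=(1, 1, 2) and bumps W2's slot → (1, 1, 3)
target: VC(#5) = (1, 1, 2)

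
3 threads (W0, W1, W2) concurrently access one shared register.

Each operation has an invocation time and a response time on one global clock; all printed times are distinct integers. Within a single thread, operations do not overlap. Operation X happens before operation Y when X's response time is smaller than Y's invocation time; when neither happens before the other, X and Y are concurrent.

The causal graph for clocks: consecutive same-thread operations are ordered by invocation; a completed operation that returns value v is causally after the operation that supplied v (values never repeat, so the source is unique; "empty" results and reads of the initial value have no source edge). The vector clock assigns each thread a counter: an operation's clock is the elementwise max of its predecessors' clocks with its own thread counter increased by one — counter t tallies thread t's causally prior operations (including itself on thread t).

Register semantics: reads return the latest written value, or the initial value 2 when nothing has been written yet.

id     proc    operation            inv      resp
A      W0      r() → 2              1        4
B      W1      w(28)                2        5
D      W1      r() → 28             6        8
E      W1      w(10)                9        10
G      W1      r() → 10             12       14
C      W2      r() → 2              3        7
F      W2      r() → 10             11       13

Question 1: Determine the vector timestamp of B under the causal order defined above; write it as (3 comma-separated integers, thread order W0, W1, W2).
Answer: (0, 1, 0)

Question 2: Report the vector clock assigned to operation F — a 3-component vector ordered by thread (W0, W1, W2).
Answer: (0, 3, 2)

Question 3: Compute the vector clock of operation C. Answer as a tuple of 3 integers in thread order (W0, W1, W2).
Answer: (0, 0, 1)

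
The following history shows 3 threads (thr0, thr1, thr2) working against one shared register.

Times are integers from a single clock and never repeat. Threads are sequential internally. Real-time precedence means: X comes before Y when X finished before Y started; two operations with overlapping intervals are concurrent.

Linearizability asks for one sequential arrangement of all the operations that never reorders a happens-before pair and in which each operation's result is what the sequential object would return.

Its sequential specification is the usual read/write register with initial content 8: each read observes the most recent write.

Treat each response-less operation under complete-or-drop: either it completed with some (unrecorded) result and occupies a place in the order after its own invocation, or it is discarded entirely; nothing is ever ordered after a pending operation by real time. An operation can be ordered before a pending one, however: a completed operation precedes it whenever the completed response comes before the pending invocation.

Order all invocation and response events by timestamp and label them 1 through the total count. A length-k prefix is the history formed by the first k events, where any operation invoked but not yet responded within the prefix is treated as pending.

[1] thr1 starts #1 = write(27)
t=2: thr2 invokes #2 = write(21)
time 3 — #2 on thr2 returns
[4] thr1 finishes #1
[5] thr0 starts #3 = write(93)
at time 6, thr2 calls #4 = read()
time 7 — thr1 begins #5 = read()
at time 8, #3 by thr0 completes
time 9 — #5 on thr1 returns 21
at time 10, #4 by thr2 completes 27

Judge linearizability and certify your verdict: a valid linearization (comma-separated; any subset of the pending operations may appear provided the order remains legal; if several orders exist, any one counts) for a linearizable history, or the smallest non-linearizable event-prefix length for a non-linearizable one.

prefix check: 1..9 passes, 1..10 fails once #4's time-10 response joins
12 orders of the 5 completed register ops respect real time; none is legal
one such order, #1, #2, #3, #4, #5, breaks at step 4 where #4 read() → 27 is illegal
one such order, #1, #2, #3, #5, #4, breaks at step 4 where #5 read() → 21 is illegal

not linearizable — minimal violating prefix: 10 events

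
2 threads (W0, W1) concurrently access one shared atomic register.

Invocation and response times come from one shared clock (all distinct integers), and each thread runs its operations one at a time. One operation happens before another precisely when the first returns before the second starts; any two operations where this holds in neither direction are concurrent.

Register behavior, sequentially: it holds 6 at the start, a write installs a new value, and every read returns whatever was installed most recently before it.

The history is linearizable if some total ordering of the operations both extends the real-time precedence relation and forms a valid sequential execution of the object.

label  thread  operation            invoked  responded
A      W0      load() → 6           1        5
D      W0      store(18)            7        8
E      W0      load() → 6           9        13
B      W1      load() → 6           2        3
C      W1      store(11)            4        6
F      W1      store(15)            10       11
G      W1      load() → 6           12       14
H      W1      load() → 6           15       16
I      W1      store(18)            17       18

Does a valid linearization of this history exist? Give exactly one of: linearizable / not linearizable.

prefix check: 1..12 passes, 1..13 fails once E's time-13 response joins
the 6 completed operations admit 6 real-time orders; each fails the atomic register replay
no escape via the 1 pending operation (G): every completion choice fails
sample order A, B, C, D, E, F (pending dropped) stalls at step 5 — E load() → 6 has no legal effect
sample order A, B, C, D, F, E (pending dropped) stalls at step 6 — E load() → 6 has no legal effect

not linearizable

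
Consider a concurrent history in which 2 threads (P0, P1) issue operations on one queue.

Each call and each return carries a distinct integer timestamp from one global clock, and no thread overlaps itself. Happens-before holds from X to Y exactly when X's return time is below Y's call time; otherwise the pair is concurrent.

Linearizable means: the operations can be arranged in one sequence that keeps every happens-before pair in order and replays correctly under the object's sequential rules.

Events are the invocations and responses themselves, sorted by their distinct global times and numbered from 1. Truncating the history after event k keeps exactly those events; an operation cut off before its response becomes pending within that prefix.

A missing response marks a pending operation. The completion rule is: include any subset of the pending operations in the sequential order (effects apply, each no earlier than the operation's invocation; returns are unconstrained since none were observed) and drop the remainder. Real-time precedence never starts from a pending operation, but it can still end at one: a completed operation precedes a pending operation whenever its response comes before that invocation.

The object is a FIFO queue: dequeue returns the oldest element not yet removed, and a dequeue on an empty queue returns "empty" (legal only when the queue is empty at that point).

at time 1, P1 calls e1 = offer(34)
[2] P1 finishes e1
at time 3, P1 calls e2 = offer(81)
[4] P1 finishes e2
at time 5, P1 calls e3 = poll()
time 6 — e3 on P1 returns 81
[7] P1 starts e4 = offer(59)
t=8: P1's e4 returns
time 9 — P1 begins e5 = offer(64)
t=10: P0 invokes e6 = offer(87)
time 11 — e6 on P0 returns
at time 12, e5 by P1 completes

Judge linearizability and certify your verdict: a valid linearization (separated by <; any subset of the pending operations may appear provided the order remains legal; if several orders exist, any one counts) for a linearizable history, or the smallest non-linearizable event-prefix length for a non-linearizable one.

cut after 5 events: linearizable; cut after 6 events (e3 responds, time 6): not linearizable
one real-time candidate order over the 3 completed operations — the queue replay rejects it
one such order, e1, e2, e3, breaks at step 3 where e3 poll() → 81 is illegal

not linearizable — minimal violating prefix: 6 events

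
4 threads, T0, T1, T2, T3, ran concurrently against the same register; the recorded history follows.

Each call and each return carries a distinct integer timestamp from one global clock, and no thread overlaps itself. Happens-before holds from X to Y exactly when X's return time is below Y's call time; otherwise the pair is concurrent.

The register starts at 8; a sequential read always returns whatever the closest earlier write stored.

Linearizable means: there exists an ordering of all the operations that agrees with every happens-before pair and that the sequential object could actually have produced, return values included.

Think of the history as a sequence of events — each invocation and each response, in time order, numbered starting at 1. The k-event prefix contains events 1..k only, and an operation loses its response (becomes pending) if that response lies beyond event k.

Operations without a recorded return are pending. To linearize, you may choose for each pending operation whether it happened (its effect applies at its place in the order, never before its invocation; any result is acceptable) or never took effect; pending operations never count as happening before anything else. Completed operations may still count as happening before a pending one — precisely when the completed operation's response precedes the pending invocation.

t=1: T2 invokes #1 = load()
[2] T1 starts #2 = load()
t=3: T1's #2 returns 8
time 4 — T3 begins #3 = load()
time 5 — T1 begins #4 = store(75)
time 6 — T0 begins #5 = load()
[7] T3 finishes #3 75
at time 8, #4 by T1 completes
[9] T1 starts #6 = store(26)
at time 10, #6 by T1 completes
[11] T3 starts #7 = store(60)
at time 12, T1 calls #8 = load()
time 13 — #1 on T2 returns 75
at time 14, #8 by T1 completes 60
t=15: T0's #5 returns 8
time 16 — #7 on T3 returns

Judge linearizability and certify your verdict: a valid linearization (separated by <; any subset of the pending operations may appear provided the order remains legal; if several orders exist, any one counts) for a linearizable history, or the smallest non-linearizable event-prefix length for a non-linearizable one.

1. #2 load() → 8, leaving value 8
2. #5 load() → 8, leaving value 8
3. #4 store(75), leaving value 75
4. #1 load() → 75, leaving value 75
5. #3 load() → 75, leaving value 75
6. #6 store(26), leaving value 26
7. #7 store(60), leaving value 60
8. #8 load() → 60, leaving value 60

linearizable — witness: #2 < #5 < #4 < #1 < #3 < #6 < #7 < #8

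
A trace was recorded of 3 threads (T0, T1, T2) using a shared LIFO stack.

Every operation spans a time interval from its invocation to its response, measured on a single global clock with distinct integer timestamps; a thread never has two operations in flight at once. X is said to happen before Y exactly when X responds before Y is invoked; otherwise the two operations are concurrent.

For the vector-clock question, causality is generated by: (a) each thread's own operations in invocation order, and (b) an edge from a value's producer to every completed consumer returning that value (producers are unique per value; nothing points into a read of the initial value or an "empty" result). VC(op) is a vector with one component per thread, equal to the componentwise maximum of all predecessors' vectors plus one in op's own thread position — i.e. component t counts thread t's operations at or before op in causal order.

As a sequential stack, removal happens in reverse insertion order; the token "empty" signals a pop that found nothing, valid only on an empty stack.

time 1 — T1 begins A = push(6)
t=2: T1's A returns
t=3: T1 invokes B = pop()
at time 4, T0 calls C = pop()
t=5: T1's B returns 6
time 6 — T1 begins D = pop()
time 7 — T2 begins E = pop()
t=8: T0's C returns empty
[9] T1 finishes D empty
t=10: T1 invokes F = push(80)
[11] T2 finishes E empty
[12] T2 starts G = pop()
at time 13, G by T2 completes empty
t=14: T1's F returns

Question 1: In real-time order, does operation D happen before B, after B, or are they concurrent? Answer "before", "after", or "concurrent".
D spans [6,9], B spans [3,5]
resp(B)=5 < inv(D)=6

after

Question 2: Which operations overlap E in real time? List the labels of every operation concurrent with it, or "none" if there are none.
overlap test against E [7,11]: concurrent iff the interval meets 7..11
A [1,2]: before
B [3,5]: before
C [4,8]: concurrent
D [6,9]: concurrent
F [10,14]: concurrent
G [12,13]: after

C, D, F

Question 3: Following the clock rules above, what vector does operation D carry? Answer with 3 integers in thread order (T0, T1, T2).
root op E, invoked 7: fresh clock plus T2's own tick → (0, 0, 1)
root op A, invoked 1: fresh clock plus T1's own tick → (0, 1, 0)
root op C, invoked 4: fresh clock plus T0's own tick → (1, 0, 0)
G (invocation 12): componentwise max over VC(E)=(0, 0, 1), +1 at T2, giving (0, 0, 2)
B (invocation 3): componentwise max over VC(A)=(0, 1, 0), +1 at T1, giving (0, 2, 0)
D (invocation 6): componentwise max over VC(B)=(0, 2, 0), +1 at T1, giving (0, 3, 0)
F (invocation 10): componentwise max over VC(D)=(0, 3, 0), +1 at T1, giving (0, 4, 0)
target: VC(D) = (0, 3, 0)

(0, 3, 0)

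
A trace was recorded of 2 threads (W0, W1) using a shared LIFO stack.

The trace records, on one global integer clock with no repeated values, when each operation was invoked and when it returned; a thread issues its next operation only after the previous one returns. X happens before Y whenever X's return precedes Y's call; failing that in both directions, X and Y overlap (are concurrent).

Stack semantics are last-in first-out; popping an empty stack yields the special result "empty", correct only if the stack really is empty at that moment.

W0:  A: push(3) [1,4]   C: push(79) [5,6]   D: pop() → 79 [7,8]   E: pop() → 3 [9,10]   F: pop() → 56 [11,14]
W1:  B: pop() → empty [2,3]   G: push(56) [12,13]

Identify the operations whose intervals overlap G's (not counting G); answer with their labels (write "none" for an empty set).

F

G spans [12,13]: anything still running between times 12 and 13 counts as concurrent
A [1,4]: before
B [2,3]: before
C [5,6]: before
D [7,8]: before
E [9,10]: before
F [11,14]: concurrent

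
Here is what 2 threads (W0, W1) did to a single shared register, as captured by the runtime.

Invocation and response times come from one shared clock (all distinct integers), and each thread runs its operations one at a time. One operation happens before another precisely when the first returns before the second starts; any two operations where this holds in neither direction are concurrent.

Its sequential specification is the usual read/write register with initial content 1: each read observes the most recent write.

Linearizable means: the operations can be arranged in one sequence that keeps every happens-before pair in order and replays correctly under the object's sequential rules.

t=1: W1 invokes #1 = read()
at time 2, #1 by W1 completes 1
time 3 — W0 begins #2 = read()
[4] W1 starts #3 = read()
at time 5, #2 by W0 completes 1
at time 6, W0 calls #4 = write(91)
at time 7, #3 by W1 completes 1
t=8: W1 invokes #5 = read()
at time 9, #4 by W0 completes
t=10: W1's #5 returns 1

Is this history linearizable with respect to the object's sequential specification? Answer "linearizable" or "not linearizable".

witness order: #1, #2, #3, #5, #4
step 1: #1 read() → 1 — value 1
step 2: #2 read() → 1 — value 1
step 3: #3 read() → 1 — value 1
step 4: #5 read() → 1 — value 1
step 5: #4 write(91) — value 91

linearizable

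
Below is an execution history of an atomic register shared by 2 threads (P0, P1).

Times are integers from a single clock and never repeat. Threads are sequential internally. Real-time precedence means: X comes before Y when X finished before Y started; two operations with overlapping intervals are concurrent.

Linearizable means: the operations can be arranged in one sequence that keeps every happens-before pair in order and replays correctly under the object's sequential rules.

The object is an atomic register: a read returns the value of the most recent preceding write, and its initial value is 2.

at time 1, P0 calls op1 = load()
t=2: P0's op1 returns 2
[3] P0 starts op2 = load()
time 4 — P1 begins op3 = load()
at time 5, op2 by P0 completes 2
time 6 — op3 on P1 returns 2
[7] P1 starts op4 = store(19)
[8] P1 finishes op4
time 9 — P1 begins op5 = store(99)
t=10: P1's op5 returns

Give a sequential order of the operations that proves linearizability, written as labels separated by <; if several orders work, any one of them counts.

after step 1 (op1 load() → 2): value 2
after step 2 (op2 load() → 2): value 2
after step 3 (op3 load() → 2): value 2
after step 4 (op4 store(19)): value 19
after step 5 (op5 store(99)): value 99

op1 < op2 < op3 < op4 < op5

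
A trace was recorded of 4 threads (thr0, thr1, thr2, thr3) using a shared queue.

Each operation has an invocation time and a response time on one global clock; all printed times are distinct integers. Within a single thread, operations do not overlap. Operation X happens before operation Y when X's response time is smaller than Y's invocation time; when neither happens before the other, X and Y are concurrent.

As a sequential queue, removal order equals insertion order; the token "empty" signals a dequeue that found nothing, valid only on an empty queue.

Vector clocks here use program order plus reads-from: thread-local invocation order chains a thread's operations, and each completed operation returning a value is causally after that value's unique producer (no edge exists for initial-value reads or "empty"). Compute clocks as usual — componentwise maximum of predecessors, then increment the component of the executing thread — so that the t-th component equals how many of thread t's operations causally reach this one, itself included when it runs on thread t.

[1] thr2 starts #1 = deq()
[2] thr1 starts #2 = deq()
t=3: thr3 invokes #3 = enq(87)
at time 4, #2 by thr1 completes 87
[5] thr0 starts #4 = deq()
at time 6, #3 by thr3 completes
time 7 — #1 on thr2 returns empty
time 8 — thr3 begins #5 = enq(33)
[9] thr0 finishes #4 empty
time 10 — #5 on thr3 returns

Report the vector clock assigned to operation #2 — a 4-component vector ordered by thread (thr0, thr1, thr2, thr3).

VC(#3, invoked at 3): no causal predecessors; +1 on thr3 → (0, 0, 0, 1)
VC(#1, invoked at 1): no causal predecessors; +1 on thr2 → (0, 0, 1, 0)
VC(#4, invoked at 5): no causal predecessors; +1 on thr0 → (1, 0, 0, 0)
merge at #5 (invoked 8): VC(#3)=(0, 0, 0, 1), own-thread bump on thr3 → (0, 0, 0, 2)
merge at #2 (invoked 2): VC(#3)=(0, 0, 0, 1), own-thread bump on thr1 → (0, 1, 0, 1)
target: VC(#2) = (0, 1, 0, 1)

(0, 1, 0, 1)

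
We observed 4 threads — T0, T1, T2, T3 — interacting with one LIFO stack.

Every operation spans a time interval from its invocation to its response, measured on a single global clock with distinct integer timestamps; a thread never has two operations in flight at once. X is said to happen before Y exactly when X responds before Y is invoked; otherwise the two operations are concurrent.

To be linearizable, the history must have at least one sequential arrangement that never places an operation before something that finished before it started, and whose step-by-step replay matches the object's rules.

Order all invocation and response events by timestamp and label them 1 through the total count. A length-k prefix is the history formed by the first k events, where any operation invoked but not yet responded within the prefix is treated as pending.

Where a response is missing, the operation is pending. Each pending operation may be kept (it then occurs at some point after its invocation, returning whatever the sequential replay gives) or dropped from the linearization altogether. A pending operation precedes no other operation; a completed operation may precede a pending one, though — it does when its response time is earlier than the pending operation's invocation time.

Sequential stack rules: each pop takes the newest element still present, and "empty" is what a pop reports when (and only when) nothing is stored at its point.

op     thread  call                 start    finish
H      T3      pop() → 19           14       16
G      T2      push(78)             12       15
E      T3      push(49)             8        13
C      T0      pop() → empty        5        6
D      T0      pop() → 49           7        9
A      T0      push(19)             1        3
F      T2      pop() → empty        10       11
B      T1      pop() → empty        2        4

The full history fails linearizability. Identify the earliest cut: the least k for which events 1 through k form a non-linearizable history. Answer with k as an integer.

a valid linearization of events 1..5 exists, for instance B, A:
step 1: B pop() → empty — stack <>
step 2: A push(19) — stack <19>
event 6 — C's response, time 6 — after it, nothing linearizes
one such order, A, B, C, breaks at step 2 where B pop() → empty is illegal
one such order, B, A, C, breaks at step 3 where C pop() → empty is illegal

6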